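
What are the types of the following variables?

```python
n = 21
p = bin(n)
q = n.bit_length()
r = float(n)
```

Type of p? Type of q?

bin() returns str; int.bit_length() returns int

str, int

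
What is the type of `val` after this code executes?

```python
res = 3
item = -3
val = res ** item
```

int ** negative int returns float

float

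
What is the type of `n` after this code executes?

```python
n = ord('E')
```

ord() returns int (Unicode code point)

int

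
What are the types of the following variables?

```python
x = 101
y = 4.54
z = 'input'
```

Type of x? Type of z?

x is int; z is str

int, str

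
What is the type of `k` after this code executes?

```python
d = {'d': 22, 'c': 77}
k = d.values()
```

.values() returns a dict_values view object

dict_values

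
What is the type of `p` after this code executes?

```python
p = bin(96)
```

bin() returns str representation

str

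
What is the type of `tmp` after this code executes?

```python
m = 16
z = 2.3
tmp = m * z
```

int * float returns float (16 * 2.3 = 36.8)

float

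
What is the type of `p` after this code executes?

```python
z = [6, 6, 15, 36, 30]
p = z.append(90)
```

list.append() returns None (mutates in place)

NoneType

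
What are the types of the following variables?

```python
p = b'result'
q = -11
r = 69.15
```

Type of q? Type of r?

q is int; r is float

int, float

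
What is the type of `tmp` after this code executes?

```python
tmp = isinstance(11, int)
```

isinstance() returns bool

bool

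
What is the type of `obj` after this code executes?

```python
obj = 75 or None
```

'or' returns first truthy value (75, int)

int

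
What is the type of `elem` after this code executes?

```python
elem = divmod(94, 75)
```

divmod() returns a tuple (quotient, remainder)

tuple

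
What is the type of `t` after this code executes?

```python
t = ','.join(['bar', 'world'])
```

str.join() returns str

str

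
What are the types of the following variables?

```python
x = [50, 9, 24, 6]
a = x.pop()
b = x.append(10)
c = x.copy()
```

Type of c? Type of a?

list.copy() returns list; list.pop() returns the element (int)

list, int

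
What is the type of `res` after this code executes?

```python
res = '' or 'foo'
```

'or' returns first truthy value ('foo', which is str)

str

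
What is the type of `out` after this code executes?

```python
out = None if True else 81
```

Ternary: condition is True, if branch (None) taken → NoneType

NoneType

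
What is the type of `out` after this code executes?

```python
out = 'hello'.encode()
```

str.encode() returns bytes

bytes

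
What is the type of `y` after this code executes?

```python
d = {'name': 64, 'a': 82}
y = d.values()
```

.values() returns a dict_values view object

dict_values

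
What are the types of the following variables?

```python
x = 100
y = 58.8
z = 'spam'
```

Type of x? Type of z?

x is int; z is str

int, str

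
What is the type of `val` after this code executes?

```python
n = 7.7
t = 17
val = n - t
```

float - int returns float (7.7 - 17 = -9.3)

float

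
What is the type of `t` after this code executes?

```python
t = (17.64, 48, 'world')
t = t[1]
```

Index 1 of tuple is 48 which is int

int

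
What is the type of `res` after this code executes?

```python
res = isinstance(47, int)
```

isinstance() returns bool

bool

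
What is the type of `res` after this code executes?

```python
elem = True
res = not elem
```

'not' always returns bool

bool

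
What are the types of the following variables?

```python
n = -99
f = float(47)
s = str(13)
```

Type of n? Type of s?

n is int; s is str

int, str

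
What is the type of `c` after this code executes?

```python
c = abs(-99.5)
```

abs() of float returns float

float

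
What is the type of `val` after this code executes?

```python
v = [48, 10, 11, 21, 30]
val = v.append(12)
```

list.append() returns None (mutates in place)

NoneType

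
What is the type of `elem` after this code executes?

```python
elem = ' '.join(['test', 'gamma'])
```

str.join() returns str

str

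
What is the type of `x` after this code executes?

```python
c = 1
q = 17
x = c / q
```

int / int always returns float in Python 3 (1 / 17 = 0.0588235)

float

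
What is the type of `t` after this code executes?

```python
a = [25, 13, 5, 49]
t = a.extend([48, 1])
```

list.extend() returns None

NoneType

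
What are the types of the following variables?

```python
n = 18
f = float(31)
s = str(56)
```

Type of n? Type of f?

n is int; f is float

int, float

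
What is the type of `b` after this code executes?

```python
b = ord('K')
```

ord() returns int (Unicode code point)

int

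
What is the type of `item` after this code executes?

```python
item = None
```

None has type NoneType

NoneType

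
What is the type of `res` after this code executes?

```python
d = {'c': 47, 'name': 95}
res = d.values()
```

.values() returns a dict_values view object

dict_values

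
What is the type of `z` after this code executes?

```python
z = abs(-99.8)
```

abs() of float returns float

float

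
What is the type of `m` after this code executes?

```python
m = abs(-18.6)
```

abs() of float returns float

float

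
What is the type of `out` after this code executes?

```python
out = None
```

None has type NoneType

NoneType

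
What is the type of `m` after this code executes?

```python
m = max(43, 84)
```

max() of ints returns int

int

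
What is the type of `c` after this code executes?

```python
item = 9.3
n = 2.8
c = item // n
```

float // float returns float (floor division preserves float type)

float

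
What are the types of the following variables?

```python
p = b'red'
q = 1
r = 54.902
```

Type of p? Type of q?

p is bytes; q is int

bytes, int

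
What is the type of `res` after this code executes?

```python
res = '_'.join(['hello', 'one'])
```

str.join() returns str

str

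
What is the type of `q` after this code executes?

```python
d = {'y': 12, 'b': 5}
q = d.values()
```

.values() returns a dict_values view object

dict_values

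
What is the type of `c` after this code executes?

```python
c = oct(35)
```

oct() returns str representation

str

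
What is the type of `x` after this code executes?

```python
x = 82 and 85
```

'and' returns the last value when all truthy (85, which is int)

int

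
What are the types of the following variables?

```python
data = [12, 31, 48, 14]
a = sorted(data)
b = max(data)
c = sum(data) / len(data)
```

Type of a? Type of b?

sorted() returns list; max of ints returns int

list, int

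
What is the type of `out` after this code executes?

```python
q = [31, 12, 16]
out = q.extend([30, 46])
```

list.extend() returns None

NoneType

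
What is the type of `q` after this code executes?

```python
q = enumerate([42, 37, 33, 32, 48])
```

enumerate() returns an enumerate iterator object

enumerate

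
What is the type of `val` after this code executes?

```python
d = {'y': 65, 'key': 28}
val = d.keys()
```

.keys() returns a dict_keys view object

dict_keys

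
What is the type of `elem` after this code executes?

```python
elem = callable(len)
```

callable() returns bool

bool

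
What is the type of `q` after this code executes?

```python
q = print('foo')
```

print() returns None

NoneType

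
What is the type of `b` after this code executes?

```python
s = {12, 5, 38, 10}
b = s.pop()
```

Popping from a set of ints returns int

int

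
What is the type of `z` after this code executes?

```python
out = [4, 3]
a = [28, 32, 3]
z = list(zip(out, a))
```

list(zip(...)) returns a list of tuples

list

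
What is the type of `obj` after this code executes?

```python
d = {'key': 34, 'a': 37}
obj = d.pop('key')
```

dict.pop() returns the value (int)

int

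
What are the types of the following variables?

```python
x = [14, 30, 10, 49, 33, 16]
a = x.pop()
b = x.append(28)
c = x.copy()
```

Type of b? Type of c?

list.append() returns None; list.copy() returns list

NoneType, list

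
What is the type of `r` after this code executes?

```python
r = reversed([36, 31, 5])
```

reversed() on a list returns a list_reverseiterator

list_reverseiterator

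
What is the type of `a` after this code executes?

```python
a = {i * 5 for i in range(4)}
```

A set comprehension {expr for x in iterable} produces a set

set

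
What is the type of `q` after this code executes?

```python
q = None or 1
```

'or' with None returns the other value (1, int)

int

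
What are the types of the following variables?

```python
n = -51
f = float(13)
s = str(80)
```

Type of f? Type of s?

f is float; s is str

float, str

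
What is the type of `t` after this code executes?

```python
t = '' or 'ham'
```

'or' returns first truthy value ('ham', which is str)

str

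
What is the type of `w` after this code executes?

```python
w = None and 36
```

'and' returns first falsy value (None)

NoneType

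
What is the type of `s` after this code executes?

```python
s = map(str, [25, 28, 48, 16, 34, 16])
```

map() returns a map iterator object

map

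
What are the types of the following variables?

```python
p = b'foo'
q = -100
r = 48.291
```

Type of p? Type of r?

p is bytes; r is float

bytes, float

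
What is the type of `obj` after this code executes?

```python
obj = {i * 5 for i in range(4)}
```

A set comprehension {expr for x in iterable} produces a set

set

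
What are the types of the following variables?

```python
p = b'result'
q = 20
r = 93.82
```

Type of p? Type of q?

p is bytes; q is int

bytes, int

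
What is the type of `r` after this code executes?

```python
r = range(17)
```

range() returns a range object

range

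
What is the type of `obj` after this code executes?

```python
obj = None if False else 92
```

Ternary: condition is False, else branch (92) taken → int

int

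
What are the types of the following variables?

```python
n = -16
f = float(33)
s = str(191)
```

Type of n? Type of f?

n is int; f is float

int, float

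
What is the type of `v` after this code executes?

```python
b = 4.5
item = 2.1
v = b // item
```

float // float returns float (floor division preserves float type)

float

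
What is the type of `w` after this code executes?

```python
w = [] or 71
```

'or' returns first truthy value (71, which is int)

int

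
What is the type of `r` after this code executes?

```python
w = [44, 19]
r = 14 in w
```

'in' operator returns bool

bool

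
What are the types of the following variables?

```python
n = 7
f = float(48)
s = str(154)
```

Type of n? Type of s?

n is int; s is str

int, str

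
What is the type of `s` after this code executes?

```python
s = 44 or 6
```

'or' returns the first truthy value (44, which is int)

int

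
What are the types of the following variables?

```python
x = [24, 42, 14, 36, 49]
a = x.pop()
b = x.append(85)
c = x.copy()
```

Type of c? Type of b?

list.copy() returns list; list.append() returns None

list, NoneType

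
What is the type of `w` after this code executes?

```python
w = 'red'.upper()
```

str.upper() returns str

str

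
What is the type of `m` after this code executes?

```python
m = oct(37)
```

oct() returns str representation

str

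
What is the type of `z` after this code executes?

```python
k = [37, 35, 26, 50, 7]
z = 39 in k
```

'in' operator returns bool

bool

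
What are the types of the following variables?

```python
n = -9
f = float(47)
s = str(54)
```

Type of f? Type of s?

f is float; s is str

float, str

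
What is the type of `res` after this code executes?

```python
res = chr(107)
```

chr() returns str (single character)

str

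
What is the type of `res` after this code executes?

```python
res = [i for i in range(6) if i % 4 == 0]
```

A list comprehension [...] produces a list

list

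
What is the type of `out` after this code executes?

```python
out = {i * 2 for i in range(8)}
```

A set comprehension {expr for x in iterable} produces a set

set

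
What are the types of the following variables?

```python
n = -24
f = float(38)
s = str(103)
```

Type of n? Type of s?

n is int; s is str

int, str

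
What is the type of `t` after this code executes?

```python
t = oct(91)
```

oct() returns str representation

str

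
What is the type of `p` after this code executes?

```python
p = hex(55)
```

hex() returns str representation

str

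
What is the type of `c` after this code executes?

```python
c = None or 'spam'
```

'or' with None returns the other value ('spam', str)

str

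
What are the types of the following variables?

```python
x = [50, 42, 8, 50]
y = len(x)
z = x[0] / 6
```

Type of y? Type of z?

len() returns int; int / int returns float

int, float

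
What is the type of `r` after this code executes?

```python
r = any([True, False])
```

any() returns bool

bool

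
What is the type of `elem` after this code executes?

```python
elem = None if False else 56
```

Ternary: condition is False, else branch (56) taken → int

int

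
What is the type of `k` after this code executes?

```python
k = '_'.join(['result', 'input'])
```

str.join() returns str

str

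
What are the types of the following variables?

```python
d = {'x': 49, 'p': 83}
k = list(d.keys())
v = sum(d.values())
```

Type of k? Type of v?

list(...) returns list; sum of int values returns int

list, int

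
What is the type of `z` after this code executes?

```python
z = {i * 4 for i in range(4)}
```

A set comprehension {expr for x in iterable} produces a set

set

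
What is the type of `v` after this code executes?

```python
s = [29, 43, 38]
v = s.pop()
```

list.pop() returns the popped element (int here)

int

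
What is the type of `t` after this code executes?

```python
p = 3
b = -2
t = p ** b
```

int ** negative int returns float

float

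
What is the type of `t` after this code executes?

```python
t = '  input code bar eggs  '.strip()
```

str.strip() returns str

str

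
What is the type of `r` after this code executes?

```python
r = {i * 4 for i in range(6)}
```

A set comprehension {expr for x in iterable} produces a set

set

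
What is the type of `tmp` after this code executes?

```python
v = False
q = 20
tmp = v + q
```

bool + int returns int (False is 0, so 0 + 20 = 20)

int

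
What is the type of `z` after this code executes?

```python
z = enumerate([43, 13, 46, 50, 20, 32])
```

enumerate() returns an enumerate iterator object

enumerate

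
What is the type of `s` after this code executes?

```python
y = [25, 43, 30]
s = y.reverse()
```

list.reverse() returns None

NoneType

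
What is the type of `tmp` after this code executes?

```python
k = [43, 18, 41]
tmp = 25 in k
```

'in' operator returns bool

bool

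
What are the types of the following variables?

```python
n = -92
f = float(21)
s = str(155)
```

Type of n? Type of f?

n is int; f is float

int, float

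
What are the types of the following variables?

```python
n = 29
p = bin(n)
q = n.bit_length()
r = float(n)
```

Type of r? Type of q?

float() returns float; int.bit_length() returns int

float, int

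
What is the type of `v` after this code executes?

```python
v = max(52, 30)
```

max() of ints returns int

int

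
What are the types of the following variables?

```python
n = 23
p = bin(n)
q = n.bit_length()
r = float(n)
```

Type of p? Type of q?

bin() returns str; int.bit_length() returns int

str, int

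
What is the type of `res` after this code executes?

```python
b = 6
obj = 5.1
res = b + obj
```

int + float returns float (6 + 5.1 = 11.1)

float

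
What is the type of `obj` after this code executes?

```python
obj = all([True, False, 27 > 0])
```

all() returns bool

bool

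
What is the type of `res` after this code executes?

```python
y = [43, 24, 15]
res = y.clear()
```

list.clear() returns None

NoneType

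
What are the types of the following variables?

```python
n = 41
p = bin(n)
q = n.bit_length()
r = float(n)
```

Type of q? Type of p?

int.bit_length() returns int; bin() returns str

int, str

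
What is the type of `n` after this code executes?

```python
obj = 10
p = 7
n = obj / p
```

int / int always returns float in Python 3 (10 / 7 = 1.42857)

float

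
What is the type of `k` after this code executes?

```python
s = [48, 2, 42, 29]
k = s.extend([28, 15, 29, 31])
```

list.extend() returns None

NoneType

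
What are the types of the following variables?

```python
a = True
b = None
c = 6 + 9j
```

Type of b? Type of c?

b is NoneType; c is complex

NoneType, complex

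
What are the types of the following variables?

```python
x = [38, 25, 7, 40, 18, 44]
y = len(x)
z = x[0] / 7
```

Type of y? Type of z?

len() returns int; int / int returns float

int, float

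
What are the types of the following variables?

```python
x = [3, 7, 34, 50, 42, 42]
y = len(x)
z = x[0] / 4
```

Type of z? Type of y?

int / int returns float; len() returns int

float, int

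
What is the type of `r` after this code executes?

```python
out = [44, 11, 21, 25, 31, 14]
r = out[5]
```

Indexing a list of ints returns int (out[5] = 14)

int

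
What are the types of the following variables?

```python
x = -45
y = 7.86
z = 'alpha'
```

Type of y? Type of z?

y is float; z is str

float, str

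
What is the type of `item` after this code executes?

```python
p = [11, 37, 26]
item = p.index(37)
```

list.index() returns int

int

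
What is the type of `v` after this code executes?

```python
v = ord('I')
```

ord() returns int (Unicode code point)

int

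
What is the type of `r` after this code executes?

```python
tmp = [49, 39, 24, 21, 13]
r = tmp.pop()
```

list.pop() returns the popped element (int here)

int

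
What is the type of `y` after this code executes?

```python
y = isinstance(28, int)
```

isinstance() returns bool

bool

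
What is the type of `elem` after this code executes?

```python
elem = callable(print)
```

callable() returns bool

bool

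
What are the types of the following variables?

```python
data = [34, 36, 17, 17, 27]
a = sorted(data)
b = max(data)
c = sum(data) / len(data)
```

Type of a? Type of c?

sorted() returns list; int / int returns float

list, float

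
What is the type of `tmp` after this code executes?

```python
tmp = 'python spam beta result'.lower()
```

str.lower() returns str

str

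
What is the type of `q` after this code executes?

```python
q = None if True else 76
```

Ternary: condition is True, if branch (None) taken → NoneType

NoneType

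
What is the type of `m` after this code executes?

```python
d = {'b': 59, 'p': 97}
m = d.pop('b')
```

dict.pop() returns the value (int)

int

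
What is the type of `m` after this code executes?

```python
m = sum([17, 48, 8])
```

sum() of ints returns int

int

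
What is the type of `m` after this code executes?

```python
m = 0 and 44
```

'and' returns the first falsy value (0, which is int)

int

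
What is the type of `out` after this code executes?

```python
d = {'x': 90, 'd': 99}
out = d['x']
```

Accessing dict[str, int] with key 'x' returns int value 90

int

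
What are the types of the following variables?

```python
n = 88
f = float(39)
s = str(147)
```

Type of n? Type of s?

n is int; s is str

int, str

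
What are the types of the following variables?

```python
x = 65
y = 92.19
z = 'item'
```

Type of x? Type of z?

x is int; z is str

int, str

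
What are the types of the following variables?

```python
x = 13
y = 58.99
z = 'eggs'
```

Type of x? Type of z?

x is int; z is str

int, str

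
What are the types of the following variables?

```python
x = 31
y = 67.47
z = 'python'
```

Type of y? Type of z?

y is float; z is str

float, str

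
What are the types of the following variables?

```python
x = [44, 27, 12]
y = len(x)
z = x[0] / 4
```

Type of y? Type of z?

len() returns int; int / int returns float

int, float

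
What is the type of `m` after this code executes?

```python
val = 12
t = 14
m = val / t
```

int / int always returns float in Python 3 (12 / 14 = 0.857143)

float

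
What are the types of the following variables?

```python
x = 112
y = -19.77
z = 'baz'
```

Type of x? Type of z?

x is int; z is str

int, str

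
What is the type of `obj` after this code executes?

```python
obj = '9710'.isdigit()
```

str.isdigit() returns bool

bool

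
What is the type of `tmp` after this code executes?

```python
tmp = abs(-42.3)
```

abs() of float returns float

float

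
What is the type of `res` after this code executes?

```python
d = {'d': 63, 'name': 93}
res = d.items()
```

dict.items() returns a dict_items view

dict_items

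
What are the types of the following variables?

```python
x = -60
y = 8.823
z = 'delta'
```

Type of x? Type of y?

x is int; y is float

int, float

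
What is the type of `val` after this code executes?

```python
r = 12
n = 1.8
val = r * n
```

int * float returns float (12 * 1.8 = 21.6)

float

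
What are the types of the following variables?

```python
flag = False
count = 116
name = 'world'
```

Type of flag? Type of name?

flag is bool; name is str

bool, str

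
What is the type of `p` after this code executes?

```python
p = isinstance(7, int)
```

isinstance() returns bool

bool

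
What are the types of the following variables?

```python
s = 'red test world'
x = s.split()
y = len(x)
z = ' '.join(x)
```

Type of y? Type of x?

len() returns int; str.split() returns list

int, list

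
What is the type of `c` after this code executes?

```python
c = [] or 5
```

'or' returns first truthy value (5, which is int)

int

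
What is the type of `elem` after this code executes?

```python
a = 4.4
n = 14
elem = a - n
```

float - int returns float (4.4 - 14 = -9.6)

float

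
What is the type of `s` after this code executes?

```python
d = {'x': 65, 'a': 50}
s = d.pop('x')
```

dict.pop() returns the value (int)

int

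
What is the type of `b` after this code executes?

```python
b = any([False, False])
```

any() returns bool

bool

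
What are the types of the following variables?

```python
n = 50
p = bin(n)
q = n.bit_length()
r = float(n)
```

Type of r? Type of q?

float() returns float; int.bit_length() returns int

float, int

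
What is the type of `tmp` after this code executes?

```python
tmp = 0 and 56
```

'and' returns the first falsy value (0, which is int)

int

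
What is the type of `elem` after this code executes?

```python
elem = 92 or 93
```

'or' returns the first truthy value (92, which is int)

int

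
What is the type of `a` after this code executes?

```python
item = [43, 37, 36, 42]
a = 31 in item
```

'in' operator returns bool

bool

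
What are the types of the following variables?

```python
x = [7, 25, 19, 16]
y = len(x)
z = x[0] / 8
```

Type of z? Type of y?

int / int returns float; len() returns int

float, int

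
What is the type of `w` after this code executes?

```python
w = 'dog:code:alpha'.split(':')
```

str.split() returns list

list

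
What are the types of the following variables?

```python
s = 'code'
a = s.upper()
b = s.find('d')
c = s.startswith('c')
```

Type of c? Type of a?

str.startswith() returns bool; str.upper() returns str

bool, str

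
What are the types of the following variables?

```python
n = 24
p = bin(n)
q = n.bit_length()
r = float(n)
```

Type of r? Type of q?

float() returns float; int.bit_length() returns int

float, int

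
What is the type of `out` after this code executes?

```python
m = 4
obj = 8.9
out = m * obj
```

int * float returns float (4 * 8.9 = 35.6)

float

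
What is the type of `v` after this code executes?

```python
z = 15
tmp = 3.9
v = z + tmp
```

int + float returns float (15 + 3.9 = 18.9)

float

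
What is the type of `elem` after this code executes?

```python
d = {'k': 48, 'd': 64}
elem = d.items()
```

dict.items() returns a dict_items view

dict_items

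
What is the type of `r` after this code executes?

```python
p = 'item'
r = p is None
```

'is' comparison returns bool

bool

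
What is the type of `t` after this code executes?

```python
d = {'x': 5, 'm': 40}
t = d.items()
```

dict.items() returns a dict_items view

dict_items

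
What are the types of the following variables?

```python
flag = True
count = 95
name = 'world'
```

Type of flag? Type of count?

flag is bool; count is int

bool, int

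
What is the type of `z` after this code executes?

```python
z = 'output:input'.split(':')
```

str.split() returns list

list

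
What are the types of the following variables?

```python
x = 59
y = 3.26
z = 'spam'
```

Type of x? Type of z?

x is int; z is str

int, str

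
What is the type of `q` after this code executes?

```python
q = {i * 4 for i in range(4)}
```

A set comprehension {expr for x in iterable} produces a set

set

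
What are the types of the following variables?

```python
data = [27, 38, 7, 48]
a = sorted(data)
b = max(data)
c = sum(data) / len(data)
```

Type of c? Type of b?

int / int returns float; max of ints returns int

float, int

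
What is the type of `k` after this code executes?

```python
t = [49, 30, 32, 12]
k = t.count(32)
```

list.count() returns int

int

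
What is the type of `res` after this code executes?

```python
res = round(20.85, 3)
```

round() with ndigits arg returns float

float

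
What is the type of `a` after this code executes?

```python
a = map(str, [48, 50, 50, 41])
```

map() returns a map iterator object

map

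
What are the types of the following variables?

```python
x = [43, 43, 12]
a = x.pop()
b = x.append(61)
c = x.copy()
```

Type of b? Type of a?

list.append() returns None; list.pop() returns the element (int)

NoneType, int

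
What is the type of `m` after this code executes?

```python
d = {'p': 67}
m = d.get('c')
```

dict.get() returns None when key 'c' is not found and no default given

NoneType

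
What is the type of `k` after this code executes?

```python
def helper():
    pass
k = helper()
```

A function with no return statement returns None

NoneType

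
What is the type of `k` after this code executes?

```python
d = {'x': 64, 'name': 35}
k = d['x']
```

Accessing dict[str, int] with key 'x' returns int value 64

int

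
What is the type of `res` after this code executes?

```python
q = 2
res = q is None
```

'is' comparison returns bool

bool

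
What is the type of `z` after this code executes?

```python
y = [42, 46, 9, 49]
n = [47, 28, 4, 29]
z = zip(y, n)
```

zip() returns a zip iterator object

zip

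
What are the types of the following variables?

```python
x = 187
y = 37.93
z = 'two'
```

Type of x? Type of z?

x is int; z is str

int, str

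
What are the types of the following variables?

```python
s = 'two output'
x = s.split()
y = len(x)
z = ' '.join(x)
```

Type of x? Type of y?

str.split() returns list; len() returns int

list, int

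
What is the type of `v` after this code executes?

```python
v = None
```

None has type NoneType

NoneType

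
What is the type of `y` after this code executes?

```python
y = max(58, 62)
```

max() of ints returns int

int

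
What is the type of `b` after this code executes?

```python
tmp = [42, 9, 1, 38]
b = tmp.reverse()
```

list.reverse() returns None

NoneType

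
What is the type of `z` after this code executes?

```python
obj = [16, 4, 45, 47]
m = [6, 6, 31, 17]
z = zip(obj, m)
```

zip() returns a zip iterator object

zip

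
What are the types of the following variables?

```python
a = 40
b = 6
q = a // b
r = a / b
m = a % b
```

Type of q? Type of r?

int // int returns int; int / int returns float

int, float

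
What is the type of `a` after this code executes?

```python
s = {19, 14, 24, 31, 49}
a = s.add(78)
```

set.add() returns None (mutates in place)

NoneType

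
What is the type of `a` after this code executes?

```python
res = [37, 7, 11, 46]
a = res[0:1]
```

Slicing a list always returns a list

list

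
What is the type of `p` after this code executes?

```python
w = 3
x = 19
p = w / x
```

int / int always returns float in Python 3 (3 / 19 = 0.157895)

float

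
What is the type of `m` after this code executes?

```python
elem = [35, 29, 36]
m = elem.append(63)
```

list.append() returns None (mutates in place)

NoneType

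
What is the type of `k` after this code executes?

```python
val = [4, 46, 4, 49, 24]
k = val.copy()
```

list.copy() returns list

list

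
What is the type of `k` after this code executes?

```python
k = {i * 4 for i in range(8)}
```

A set comprehension {expr for x in iterable} produces a set

set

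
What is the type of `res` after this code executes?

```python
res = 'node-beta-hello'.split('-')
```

str.split() returns list

list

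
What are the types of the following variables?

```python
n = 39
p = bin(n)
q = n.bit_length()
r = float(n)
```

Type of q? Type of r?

int.bit_length() returns int; float() returns float

int, float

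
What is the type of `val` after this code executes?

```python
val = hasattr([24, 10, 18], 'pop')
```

hasattr() returns bool

bool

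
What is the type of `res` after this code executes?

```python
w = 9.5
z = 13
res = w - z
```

float - int returns float (9.5 - 13 = -3.5)

float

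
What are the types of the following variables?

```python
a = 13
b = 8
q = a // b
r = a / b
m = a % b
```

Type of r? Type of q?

int / int returns float; int // int returns int

float, int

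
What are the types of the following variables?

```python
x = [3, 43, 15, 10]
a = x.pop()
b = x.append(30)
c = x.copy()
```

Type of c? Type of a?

list.copy() returns list; list.pop() returns the element (int)

list, int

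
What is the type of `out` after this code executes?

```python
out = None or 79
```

'or' with None returns the other value (79, int)

int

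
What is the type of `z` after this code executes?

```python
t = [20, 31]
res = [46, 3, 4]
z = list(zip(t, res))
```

list(zip(...)) returns a list of tuples

list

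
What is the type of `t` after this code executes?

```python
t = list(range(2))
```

list(range(...)) returns list

list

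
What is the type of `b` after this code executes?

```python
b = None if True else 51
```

Ternary: condition is True, if branch (None) taken → NoneType

NoneType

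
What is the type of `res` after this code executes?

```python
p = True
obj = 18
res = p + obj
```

bool + int returns int (True is 1, so 1 + 18 = 19)

int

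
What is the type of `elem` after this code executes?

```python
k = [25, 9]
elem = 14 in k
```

'in' operator returns bool

bool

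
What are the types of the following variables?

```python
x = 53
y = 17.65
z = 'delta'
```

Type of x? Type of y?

x is int; y is float

int, float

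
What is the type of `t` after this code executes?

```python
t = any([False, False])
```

any() returns bool

bool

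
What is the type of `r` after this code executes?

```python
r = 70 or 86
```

'or' returns the first truthy value (70, which is int)

int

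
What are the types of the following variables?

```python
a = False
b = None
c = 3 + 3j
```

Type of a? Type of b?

a is bool; b is NoneType

bool, NoneType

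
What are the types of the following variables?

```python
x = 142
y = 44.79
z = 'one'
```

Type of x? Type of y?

x is int; y is float

int, float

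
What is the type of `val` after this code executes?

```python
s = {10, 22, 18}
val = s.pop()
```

Popping from a set of ints returns int

int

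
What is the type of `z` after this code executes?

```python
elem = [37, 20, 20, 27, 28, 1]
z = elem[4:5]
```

Slicing a list always returns a list

list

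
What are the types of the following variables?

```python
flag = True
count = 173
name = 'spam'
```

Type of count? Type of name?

count is int; name is str

int, str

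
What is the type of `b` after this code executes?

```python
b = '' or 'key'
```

'or' returns first truthy value ('key', which is str)

str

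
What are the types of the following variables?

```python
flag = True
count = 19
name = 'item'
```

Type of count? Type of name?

count is int; name is str

int, str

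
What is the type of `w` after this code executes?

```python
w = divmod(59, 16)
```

divmod() returns a tuple (quotient, remainder)

tuple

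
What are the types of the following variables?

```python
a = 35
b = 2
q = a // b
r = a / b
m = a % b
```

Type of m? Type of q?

int % int returns int; int // int returns int

int, int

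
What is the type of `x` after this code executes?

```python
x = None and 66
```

'and' returns first falsy value (None)

NoneType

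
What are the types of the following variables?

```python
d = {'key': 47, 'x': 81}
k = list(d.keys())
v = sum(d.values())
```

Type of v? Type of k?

sum of int values returns int; list(...) returns list

int, list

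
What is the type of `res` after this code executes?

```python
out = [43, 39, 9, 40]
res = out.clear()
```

list.clear() returns None

NoneType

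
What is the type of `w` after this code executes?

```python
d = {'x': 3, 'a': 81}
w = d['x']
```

Accessing dict[str, int] with key 'x' returns int value 3

int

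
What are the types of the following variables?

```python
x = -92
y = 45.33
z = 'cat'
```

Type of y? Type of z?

y is float; z is str

float, str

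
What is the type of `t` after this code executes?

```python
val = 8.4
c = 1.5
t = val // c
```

float // float returns float (floor division preserves float type)

float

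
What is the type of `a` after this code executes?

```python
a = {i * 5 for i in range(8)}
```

A set comprehension {expr for x in iterable} produces a set

set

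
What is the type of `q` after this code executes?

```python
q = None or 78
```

'or' with None returns the other value (78, int)

int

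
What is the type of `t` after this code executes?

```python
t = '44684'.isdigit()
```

str.isdigit() returns bool

bool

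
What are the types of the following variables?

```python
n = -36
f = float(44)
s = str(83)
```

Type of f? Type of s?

f is float; s is str

float, str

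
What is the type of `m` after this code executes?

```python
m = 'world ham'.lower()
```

str.lower() returns str

str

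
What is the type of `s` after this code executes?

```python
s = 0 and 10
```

'and' returns the first falsy value (0, which is int)

int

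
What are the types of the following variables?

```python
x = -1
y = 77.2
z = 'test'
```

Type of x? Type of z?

x is int; z is str

int, str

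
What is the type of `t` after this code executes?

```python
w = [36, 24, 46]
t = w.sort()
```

list.sort() returns None (sorts in place)

NoneType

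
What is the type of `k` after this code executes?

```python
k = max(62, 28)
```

max() of ints returns int

int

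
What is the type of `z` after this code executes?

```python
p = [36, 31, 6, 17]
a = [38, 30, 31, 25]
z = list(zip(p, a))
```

list(zip(...)) returns a list of tuples

list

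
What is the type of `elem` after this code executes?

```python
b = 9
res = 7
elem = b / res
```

int / int always returns float in Python 3 (9 / 7 = 1.28571)

float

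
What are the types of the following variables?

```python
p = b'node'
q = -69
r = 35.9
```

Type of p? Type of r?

p is bytes; r is float

bytes, float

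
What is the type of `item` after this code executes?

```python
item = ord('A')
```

ord() returns int (Unicode code point)

int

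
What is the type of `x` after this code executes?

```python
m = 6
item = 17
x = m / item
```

int / int always returns float in Python 3 (6 / 17 = 0.352941)

float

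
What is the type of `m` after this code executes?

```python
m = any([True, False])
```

any() returns bool

bool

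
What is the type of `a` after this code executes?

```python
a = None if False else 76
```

Ternary: condition is False, else branch (76) taken → int

int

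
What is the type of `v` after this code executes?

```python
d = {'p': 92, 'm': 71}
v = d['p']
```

Accessing dict[str, int] with key 'p' returns int value 92

int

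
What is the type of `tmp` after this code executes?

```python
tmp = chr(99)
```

chr() returns str (single character)

str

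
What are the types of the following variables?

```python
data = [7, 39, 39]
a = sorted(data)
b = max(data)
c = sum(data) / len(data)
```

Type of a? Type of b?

sorted() returns list; max of ints returns int

list, int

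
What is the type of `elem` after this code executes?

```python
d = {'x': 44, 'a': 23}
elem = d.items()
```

dict.items() returns a dict_items view

dict_items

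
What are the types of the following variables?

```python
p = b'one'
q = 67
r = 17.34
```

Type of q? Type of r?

q is int; r is float

int, float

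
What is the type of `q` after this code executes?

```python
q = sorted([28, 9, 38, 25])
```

sorted() always returns list

list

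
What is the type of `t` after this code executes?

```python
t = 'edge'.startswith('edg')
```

str.startswith() returns bool

bool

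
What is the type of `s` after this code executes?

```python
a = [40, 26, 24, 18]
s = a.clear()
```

list.clear() returns None

NoneType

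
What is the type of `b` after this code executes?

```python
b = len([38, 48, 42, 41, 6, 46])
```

len() always returns int

int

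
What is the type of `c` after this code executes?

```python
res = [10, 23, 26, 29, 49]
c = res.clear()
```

list.clear() returns None

NoneType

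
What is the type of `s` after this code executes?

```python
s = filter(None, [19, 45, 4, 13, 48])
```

filter() returns a filter iterator object

filter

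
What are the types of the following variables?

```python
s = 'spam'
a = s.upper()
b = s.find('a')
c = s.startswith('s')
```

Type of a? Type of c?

str.upper() returns str; str.startswith() returns bool

str, bool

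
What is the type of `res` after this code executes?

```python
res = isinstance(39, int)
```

isinstance() returns bool

bool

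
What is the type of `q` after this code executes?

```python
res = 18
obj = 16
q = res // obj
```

int // int returns int (18 // 16 = 1)

int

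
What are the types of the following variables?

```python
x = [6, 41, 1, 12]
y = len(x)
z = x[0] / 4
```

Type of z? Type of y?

int / int returns float; len() returns int

float, int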